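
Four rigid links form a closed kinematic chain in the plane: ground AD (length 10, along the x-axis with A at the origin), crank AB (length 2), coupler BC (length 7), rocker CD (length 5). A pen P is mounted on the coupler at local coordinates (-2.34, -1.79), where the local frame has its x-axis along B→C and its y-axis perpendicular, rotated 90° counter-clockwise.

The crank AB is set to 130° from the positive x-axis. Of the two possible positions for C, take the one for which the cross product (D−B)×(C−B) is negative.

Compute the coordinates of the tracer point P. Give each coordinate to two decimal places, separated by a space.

A=(0,0), D=(10.00,0)
B = A + 2.00·(cos130°, sin130°) = (-1.2856, 1.5321)
|BD| = 11.3891
circle(B,7.00) ∩ circle(D,5.00): a=6.7482, h=1.8606
  candidates: C₊=(5.6516,2.4680) cross=21.191; C₋=(5.1510,-1.2194) cross=-21.191
  mode - wants cross < 0 → take C=(5.1510,-1.2194) (cross=-21.191)
ex = (C−B)/|BC| = (0.9195,-0.3931); ey = (0.3931,0.9195)
P = B + -2.34·ex + -1.79·ey = (-4.1408,0.8060)

-4.14 0.81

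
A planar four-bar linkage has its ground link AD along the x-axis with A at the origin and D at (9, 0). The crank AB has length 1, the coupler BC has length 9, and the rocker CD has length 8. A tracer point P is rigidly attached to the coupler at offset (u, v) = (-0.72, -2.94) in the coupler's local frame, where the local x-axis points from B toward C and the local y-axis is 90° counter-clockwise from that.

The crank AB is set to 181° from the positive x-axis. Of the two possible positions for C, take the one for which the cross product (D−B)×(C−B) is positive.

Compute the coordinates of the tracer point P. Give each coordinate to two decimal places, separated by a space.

A=(0,0), D=(9.00,0)
B = A + 1.00·(cos181°, sin181°) = (-0.9998, -0.0175)
|BD| = 9.9999
circle(B,9.00) ∩ circle(D,8.00): a=5.8499, h=6.8395
  candidates: C₊=(4.8381,6.8322) cross=68.394; C₋=(4.8620,-6.8467) cross=-68.394
  mode + wants cross > 0 → take C=(4.8381,6.8322) (cross=68.394)
ex = (C−B)/|BC| = (0.6487,0.7611); ey = (-0.7611,0.6487)
P = B + -0.72·ex + -2.94·ey = (0.7707,-2.4725)

0.77 -2.47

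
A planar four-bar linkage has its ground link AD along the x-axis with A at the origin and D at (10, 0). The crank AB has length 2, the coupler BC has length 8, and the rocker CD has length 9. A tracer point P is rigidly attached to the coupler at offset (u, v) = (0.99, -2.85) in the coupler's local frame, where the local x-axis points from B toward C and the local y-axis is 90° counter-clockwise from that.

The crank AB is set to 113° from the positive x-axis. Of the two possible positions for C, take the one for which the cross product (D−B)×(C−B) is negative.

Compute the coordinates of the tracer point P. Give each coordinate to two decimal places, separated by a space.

A=(0,0), D=(10.00,0)
B = A + 2.00·(cos113°, sin113°) = (-0.7815, 1.8410)
|BD| = 10.9375
circle(B,8.00) ∩ circle(D,9.00): a=4.6916, h=6.4799
  candidates: C₊=(4.9339,7.4387) cross=70.874; C₋=(2.7525,-5.3361) cross=-70.874
  mode - wants cross < 0 → take C=(2.7525,-5.3361) (cross=-70.874)
ex = (C−B)/|BC| = (0.4417,-0.8971); ey = (0.8971,0.4417)
P = B + 0.99·ex + -2.85·ey = (-2.9010,-0.3061)

-2.90 -0.31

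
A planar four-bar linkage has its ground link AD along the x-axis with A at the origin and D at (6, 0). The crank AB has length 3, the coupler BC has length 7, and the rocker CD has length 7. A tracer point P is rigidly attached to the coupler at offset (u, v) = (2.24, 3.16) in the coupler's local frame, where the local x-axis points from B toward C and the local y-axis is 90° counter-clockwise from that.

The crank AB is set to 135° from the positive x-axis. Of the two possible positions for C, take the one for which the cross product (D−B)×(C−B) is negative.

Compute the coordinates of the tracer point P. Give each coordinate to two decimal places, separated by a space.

1.65 1.24

A=(0,0), D=(6.00,0)
B = A + 3.00·(cos135°, sin135°) = (-2.1213, 2.1213)
|BD| = 8.3938
circle(B,7.00) ∩ circle(D,7.00): a=4.1969, h=5.6023
  candidates: C₊=(3.3552,6.4811) cross=47.025; C₋=(0.5235,-4.3598) cross=-47.025
  mode - wants cross < 0 → take C=(0.5235,-4.3598) (cross=-47.025)
ex = (C−B)/|BC| = (0.3778,-0.9259); ey = (0.9259,0.3778)
P = B + 2.24·ex + 3.16·ey = (1.6508,1.2413)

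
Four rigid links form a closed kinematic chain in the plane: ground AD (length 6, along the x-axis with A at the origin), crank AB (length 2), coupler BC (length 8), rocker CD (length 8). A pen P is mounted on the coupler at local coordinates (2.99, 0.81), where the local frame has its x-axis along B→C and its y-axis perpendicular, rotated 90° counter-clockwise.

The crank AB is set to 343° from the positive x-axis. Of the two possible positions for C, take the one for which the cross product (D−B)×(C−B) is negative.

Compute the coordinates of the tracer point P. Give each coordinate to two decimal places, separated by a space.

A=(0,0), D=(6.00,0)
B = A + 2.00·(cos343°, sin343°) = (1.9126, -0.5847)
|BD| = 4.1290
circle(B,8.00) ∩ circle(D,8.00): a=2.0645, h=7.7290
  candidates: C₊=(2.8617,7.3588) cross=31.913; C₋=(5.0509,-7.9435) cross=-31.913
  mode - wants cross < 0 → take C=(5.0509,-7.9435) (cross=-31.913)
ex = (C−B)/|BC| = (0.3923,-0.9198); ey = (0.9198,0.3923)
P = B + 2.99·ex + 0.81·ey = (3.8306,-3.0173)

3.83 -3.02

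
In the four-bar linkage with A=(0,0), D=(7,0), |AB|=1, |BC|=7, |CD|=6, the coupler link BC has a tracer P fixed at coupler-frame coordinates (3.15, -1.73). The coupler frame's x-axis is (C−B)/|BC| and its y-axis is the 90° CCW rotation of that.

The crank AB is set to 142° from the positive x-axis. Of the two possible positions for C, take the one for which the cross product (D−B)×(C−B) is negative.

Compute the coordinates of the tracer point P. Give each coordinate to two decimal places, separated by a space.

-0.21 -2.93

A=(0,0), D=(7.00,0)
B = A + 1.00·(cos142°, sin142°) = (-0.7880, 0.6157)
|BD| = 7.8123
circle(B,7.00) ∩ circle(D,6.00): a=4.7382, h=5.1526
  candidates: C₊=(4.3415,5.3789) cross=40.254; C₋=(3.5294,-4.8944) cross=-40.254
  mode - wants cross < 0 → take C=(3.5294,-4.8944) (cross=-40.254)
ex = (C−B)/|BC| = (0.6168,-0.7871); ey = (0.7871,0.6168)
P = B + 3.15·ex + -1.73·ey = (-0.2070,-2.9309)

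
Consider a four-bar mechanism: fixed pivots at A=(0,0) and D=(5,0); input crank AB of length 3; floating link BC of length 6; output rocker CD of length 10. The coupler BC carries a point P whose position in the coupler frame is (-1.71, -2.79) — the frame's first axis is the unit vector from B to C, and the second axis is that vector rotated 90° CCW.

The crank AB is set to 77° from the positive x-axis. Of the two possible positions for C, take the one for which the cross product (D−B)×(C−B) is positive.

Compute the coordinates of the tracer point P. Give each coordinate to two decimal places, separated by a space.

A=(0,0), D=(5.00,0)
B = A + 3.00·(cos77°, sin77°) = (0.6749, 2.9231)
|BD| = 5.2203
circle(B,6.00) ∩ circle(D,10.00): a=-3.5198, h=4.8591
  candidates: C₊=(0.4795,8.9199) cross=25.366; C₋=(-4.9622,0.8681) cross=-25.366
  mode + wants cross > 0 → take C=(0.4795,8.9199) (cross=25.366)
ex = (C−B)/|BC| = (-0.0326,0.9995); ey = (-0.9995,-0.0326)
P = B + -1.71·ex + -2.79·ey = (3.5190,1.3049)

3.52 1.30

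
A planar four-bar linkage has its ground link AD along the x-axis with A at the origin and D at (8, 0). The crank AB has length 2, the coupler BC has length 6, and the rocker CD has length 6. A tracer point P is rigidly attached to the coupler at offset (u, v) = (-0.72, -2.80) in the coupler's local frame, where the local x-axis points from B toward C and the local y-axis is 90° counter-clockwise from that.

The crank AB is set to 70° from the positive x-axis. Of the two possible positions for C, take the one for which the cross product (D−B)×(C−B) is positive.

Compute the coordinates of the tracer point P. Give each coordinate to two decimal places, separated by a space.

A=(0,0), D=(8.00,0)
B = A + 2.00·(cos70°, sin70°) = (0.6840, 1.8794)
|BD| = 7.5535
circle(B,6.00) ∩ circle(D,6.00): a=3.7767, h=4.6622
  candidates: C₊=(5.5020,5.4553) cross=35.216; C₋=(3.1820,-3.5759) cross=-35.216
  mode + wants cross > 0 → take C=(5.5020,5.4553) (cross=35.216)
ex = (C−B)/|BC| = (0.8030,0.5960); ey = (-0.5960,0.8030)
P = B + -0.72·ex + -2.80·ey = (1.7746,-0.7981)

1.77 -0.80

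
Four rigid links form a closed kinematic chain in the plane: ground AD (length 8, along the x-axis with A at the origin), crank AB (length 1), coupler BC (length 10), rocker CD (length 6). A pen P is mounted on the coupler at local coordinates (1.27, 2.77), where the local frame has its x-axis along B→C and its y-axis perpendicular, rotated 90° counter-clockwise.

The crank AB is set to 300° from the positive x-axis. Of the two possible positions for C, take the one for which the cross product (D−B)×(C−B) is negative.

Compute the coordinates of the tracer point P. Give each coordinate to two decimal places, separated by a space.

2.99 0.89

A=(0,0), D=(8.00,0)
B = A + 1.00·(cos300°, sin300°) = (0.5000, -0.8660)
|BD| = 7.5498
circle(B,10.00) ∩ circle(D,6.00): a=8.0134, h=5.9821
  candidates: C₊=(7.7743,5.9958) cross=45.164; C₋=(9.1467,-5.8894) cross=-45.164
  mode - wants cross < 0 → take C=(9.1467,-5.8894) (cross=-45.164)
ex = (C−B)/|BC| = (0.8647,-0.5023); ey = (0.5023,0.8647)
P = B + 1.27·ex + 2.77·ey = (2.9896,0.8911)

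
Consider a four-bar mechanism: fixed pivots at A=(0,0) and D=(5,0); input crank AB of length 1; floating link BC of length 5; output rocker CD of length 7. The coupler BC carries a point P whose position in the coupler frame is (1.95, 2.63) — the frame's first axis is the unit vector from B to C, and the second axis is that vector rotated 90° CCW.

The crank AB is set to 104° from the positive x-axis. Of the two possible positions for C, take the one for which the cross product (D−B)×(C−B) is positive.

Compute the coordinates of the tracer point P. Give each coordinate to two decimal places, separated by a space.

A=(0,0), D=(5.00,0)
B = A + 1.00·(cos104°, sin104°) = (-0.2419, 0.9703)
|BD| = 5.3310
circle(B,5.00) ∩ circle(D,7.00): a=0.4145, h=4.9828
  candidates: C₊=(1.0726,5.7944) cross=26.563; C₋=(-0.7413,-4.0047) cross=-26.563
  mode + wants cross > 0 → take C=(1.0726,5.7944) (cross=26.563)
ex = (C−B)/|BC| = (0.2629,0.9648); ey = (-0.9648,0.2629)
P = B + 1.95·ex + 2.63·ey = (-2.2668,3.5431)

-2.27 3.54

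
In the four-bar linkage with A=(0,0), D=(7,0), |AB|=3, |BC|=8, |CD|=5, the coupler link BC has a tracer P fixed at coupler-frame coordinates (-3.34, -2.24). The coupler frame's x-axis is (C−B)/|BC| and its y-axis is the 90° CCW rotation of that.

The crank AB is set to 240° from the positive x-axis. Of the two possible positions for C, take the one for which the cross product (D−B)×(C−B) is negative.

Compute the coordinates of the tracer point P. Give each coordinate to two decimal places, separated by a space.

A=(0,0), D=(7.00,0)
B = A + 3.00·(cos240°, sin240°) = (-1.5000, -2.5981)
|BD| = 8.8882
circle(B,8.00) ∩ circle(D,5.00): a=6.6380, h=4.4651
  candidates: C₊=(3.5429,3.6123) cross=39.686; C₋=(6.1533,-4.9278) cross=-39.686
  mode - wants cross < 0 → take C=(6.1533,-4.9278) (cross=-39.686)
ex = (C−B)/|BC| = (0.9567,-0.2912); ey = (0.2912,0.9567)
P = B + -3.34·ex + -2.24·ey = (-5.3476,-3.7683)

-5.35 -3.77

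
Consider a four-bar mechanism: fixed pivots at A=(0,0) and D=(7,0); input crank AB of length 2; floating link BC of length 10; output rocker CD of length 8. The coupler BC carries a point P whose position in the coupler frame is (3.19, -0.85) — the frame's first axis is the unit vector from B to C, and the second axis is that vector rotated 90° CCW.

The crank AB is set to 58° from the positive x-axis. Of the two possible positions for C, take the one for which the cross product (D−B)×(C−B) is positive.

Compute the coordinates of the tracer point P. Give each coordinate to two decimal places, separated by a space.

4.12 2.95

A=(0,0), D=(7.00,0)
B = A + 2.00·(cos58°, sin58°) = (1.0598, 1.6961)
|BD| = 6.1776
circle(B,10.00) ∩ circle(D,8.00): a=6.0026, h=7.9981
  candidates: C₊=(9.0277,7.7388) cross=49.409; C₋=(4.6358,-7.6427) cross=-49.409
  mode + wants cross > 0 → take C=(9.0277,7.7388) (cross=49.409)
ex = (C−B)/|BC| = (0.7968,0.6043); ey = (-0.6043,0.7968)
P = B + 3.19·ex + -0.85·ey = (4.1152,2.9464)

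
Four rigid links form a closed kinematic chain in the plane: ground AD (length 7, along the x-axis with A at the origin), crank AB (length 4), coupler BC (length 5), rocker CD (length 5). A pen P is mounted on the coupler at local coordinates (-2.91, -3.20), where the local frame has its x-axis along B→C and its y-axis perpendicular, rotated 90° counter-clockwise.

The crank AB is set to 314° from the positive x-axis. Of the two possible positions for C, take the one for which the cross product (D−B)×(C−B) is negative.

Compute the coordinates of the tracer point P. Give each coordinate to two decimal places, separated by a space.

-1.21 -4.55

A=(0,0), D=(7.00,0)
B = A + 4.00·(cos314°, sin314°) = (2.7786, -2.8774)
|BD| = 5.1087
circle(B,5.00) ∩ circle(D,5.00): a=2.5544, h=4.2983
  candidates: C₊=(2.4684,2.1130) cross=21.959; C₋=(7.3102,-4.9904) cross=-21.959
  mode - wants cross < 0 → take C=(7.3102,-4.9904) (cross=-21.959)
ex = (C−B)/|BC| = (0.9063,-0.4226); ey = (0.4226,0.9063)
P = B + -2.91·ex + -3.20·ey = (-1.2111,-4.5478)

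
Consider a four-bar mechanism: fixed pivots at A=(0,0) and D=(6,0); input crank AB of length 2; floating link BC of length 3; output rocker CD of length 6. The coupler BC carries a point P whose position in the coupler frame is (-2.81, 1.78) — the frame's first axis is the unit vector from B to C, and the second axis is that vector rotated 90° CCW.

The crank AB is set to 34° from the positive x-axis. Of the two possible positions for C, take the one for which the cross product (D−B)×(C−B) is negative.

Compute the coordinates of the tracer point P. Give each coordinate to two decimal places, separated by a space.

A=(0,0), D=(6.00,0)
B = A + 2.00·(cos34°, sin34°) = (1.6581, 1.1184)
|BD| = 4.4836
circle(B,3.00) ∩ circle(D,6.00): a=-0.7691, h=2.8997
  candidates: C₊=(1.6366,4.1183) cross=13.001; C₋=(0.1900,-1.4978) cross=-13.001
  mode - wants cross < 0 → take C=(0.1900,-1.4978) (cross=-13.001)
ex = (C−B)/|BC| = (-0.4894,-0.8721); ey = (0.8721,-0.4894)
P = B + -2.81·ex + 1.78·ey = (4.5855,2.6978)

4.59 2.70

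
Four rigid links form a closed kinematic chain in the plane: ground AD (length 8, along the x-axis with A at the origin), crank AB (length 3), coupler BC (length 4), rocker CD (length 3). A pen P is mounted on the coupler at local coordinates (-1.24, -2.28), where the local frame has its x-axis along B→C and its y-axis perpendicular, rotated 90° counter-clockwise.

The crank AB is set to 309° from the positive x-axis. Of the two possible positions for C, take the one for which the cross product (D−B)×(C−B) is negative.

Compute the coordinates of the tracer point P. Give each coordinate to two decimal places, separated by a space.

A=(0,0), D=(8.00,0)
B = A + 3.00·(cos309°, sin309°) = (1.8880, -2.3314)
|BD| = 6.5416
circle(B,4.00) ∩ circle(D,3.00): a=3.8058, h=1.2311
  candidates: C₊=(5.0051,0.1752) cross=8.053; C₋=(5.8826,-2.1253) cross=-8.053
  mode - wants cross < 0 → take C=(5.8826,-2.1253) (cross=-8.053)
ex = (C−B)/|BC| = (0.9987,0.0515); ey = (-0.0515,0.9987)
P = B + -1.24·ex + -2.28·ey = (0.7671,-4.6723)

0.77 -4.67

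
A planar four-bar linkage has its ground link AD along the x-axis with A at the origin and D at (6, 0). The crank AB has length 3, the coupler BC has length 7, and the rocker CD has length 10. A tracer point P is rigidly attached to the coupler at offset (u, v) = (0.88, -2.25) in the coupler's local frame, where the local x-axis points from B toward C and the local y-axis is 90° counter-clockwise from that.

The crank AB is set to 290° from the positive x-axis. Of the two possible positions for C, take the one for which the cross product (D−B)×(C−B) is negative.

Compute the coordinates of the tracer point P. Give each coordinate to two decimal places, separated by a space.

-0.89 -4.30

A=(0,0), D=(6.00,0)
B = A + 3.00·(cos290°, sin290°) = (1.0261, -2.8191)
|BD| = 5.7173
circle(B,7.00) ∩ circle(D,10.00): a=-1.6015, h=6.8143
  candidates: C₊=(-3.7273,2.3196) cross=38.959; C₋=(2.9928,-9.5371) cross=-38.959
  mode - wants cross < 0 → take C=(2.9928,-9.5371) (cross=-38.959)
ex = (C−B)/|BC| = (0.2810,-0.9597); ey = (0.9597,0.2810)
P = B + 0.88·ex + -2.25·ey = (-0.8861,-4.2958)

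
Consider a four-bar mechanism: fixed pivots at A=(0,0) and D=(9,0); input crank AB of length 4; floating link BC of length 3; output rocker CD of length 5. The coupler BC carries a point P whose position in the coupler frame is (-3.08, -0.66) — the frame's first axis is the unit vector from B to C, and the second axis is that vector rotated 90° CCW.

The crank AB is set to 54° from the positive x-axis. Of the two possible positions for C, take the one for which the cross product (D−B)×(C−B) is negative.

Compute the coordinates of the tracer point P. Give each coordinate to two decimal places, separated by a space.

0.05 5.39

A=(0,0), D=(9.00,0)
B = A + 4.00·(cos54°, sin54°) = (2.3511, 3.2361)
|BD| = 7.3946
circle(B,3.00) ∩ circle(D,5.00): a=2.6154, h=1.4696
  candidates: C₊=(5.3459,3.4129) cross=10.867; C₋=(4.0597,0.7701) cross=-10.867
  mode - wants cross < 0 → take C=(4.0597,0.7701) (cross=-10.867)
ex = (C−B)/|BC| = (0.5695,-0.8220); ey = (0.8220,0.5695)
P = B + -3.08·ex + -0.66·ey = (0.0545,5.3919)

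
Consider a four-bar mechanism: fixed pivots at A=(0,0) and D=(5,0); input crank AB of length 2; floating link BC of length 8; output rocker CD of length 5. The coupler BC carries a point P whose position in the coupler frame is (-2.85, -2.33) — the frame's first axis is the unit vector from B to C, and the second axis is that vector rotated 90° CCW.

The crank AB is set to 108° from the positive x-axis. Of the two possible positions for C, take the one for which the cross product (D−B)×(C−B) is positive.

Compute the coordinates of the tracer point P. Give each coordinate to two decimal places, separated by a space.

-2.51 -1.26

A=(0,0), D=(5.00,0)
B = A + 2.00·(cos108°, sin108°) = (-0.6180, 1.9021)
|BD| = 5.9313
circle(B,8.00) ∩ circle(D,5.00): a=6.2533, h=4.9896
  candidates: C₊=(6.9051,4.6228) cross=29.595; C₋=(3.7049,-4.8293) cross=-29.595
  mode + wants cross > 0 → take C=(6.9051,4.6228) (cross=29.595)
ex = (C−B)/|BC| = (0.9404,0.3401); ey = (-0.3401,0.9404)
P = B + -2.85·ex + -2.33·ey = (-2.5057,-1.2583)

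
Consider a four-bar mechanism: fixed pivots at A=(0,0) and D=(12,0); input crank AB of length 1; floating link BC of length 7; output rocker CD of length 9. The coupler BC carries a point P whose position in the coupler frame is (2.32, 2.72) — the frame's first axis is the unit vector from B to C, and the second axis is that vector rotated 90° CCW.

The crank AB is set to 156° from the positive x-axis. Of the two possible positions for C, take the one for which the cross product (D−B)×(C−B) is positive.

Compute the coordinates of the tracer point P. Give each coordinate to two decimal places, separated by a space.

-0.88 3.98

A=(0,0), D=(12.00,0)
B = A + 1.00·(cos156°, sin156°) = (-0.9135, 0.4067)
|BD| = 12.9199
circle(B,7.00) ∩ circle(D,9.00): a=5.2216, h=4.6621
  candidates: C₊=(4.4522,4.9021) cross=60.234; C₋=(4.1587,-4.4174) cross=-60.234
  mode + wants cross > 0 → take C=(4.4522,4.9021) (cross=60.234)
ex = (C−B)/|BC| = (0.7665,0.6422); ey = (-0.6422,0.7665)
P = B + 2.32·ex + 2.72·ey = (-0.8820,3.9816)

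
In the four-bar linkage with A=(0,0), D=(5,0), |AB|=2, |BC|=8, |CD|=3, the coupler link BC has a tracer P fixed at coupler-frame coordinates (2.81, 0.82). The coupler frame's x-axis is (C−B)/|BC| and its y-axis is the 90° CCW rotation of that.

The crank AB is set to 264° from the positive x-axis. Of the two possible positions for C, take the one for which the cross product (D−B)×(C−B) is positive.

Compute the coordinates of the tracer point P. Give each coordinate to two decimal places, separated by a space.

A=(0,0), D=(5.00,0)
B = A + 2.00·(cos264°, sin264°) = (-0.2091, -1.9890)
|BD| = 5.5759
circle(B,8.00) ∩ circle(D,3.00): a=7.7199, h=2.0984
  candidates: C₊=(6.2544,2.7252) cross=11.700; C₋=(7.7515,-1.1955) cross=-11.700
  mode + wants cross > 0 → take C=(6.2544,2.7252) (cross=11.700)
ex = (C−B)/|BC| = (0.8079,0.5893); ey = (-0.5893,0.8079)
P = B + 2.81·ex + 0.82·ey = (1.5780,0.3293)

1.58 0.33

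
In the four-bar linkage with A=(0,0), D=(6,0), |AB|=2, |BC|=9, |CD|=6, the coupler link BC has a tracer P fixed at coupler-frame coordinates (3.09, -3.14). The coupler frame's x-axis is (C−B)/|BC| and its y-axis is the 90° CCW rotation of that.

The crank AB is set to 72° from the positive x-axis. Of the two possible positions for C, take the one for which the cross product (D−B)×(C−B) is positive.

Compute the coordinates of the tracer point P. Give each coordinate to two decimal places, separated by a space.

4.64 0.11

A=(0,0), D=(6.00,0)
B = A + 2.00·(cos72°, sin72°) = (0.6180, 1.9021)
|BD| = 5.7082
circle(B,9.00) ∩ circle(D,6.00): a=6.7958, h=5.9006
  candidates: C₊=(8.9917,5.2010) cross=33.682; C₋=(5.0592,-5.9258) cross=-33.682
  mode + wants cross > 0 → take C=(8.9917,5.2010) (cross=33.682)
ex = (C−B)/|BC| = (0.9304,0.3665); ey = (-0.3665,0.9304)
P = B + 3.09·ex + -3.14·ey = (4.6439,0.1133)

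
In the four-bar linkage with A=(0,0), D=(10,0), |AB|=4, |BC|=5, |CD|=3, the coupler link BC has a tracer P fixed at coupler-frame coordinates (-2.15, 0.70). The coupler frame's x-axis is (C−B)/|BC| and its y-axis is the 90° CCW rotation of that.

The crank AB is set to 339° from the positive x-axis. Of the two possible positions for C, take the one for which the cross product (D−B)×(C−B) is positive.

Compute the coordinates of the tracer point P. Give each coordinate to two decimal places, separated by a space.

1.63 -2.27

A=(0,0), D=(10.00,0)
B = A + 4.00·(cos339°, sin339°) = (3.7343, -1.4335)
|BD| = 6.4276
circle(B,5.00) ∩ circle(D,3.00): a=4.4584, h=2.2633
  candidates: C₊=(7.5757,1.7671) cross=14.547; C₋=(8.5852,-2.6454) cross=-14.547
  mode + wants cross > 0 → take C=(7.5757,1.7671) (cross=14.547)
ex = (C−B)/|BC| = (0.7683,0.6401); ey = (-0.6401,0.7683)
P = B + -2.15·ex + 0.70·ey = (1.6344,-2.2719)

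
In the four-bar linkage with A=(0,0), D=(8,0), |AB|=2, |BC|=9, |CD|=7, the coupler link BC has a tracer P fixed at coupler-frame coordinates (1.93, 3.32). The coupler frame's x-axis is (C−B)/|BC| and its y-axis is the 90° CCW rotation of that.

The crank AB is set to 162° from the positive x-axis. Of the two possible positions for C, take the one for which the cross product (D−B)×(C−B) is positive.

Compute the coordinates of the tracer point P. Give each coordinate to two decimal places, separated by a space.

A=(0,0), D=(8.00,0)
B = A + 2.00·(cos162°, sin162°) = (-1.9021, 0.6180)
|BD| = 9.9214
circle(B,9.00) ∩ circle(D,7.00): a=6.5734, h=6.1474
  candidates: C₊=(5.0414,6.3440) cross=60.991; C₋=(4.2755,-5.9269) cross=-60.991
  mode + wants cross > 0 → take C=(5.0414,6.3440) (cross=60.991)
ex = (C−B)/|BC| = (0.7715,0.6362); ey = (-0.6362,0.7715)
P = B + 1.93·ex + 3.32·ey = (-2.5254,4.4073)

-2.53 4.41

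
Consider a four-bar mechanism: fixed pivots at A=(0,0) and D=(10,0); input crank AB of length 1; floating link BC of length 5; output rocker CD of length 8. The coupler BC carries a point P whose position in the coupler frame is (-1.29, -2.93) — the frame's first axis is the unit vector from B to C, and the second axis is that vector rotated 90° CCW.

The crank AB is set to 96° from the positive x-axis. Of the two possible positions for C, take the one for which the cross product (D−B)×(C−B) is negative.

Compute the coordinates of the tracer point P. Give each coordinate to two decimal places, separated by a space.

-3.26 0.45

A=(0,0), D=(10.00,0)
B = A + 1.00·(cos96°, sin96°) = (-0.1045, 0.9945)
|BD| = 10.1534
circle(B,5.00) ∩ circle(D,8.00): a=3.1561, h=3.8780
  candidates: C₊=(3.4163,4.5447) cross=39.375; C₋=(2.6566,-3.1740) cross=-39.375
  mode - wants cross < 0 → take C=(2.6566,-3.1740) (cross=-39.375)
ex = (C−B)/|BC| = (0.5522,-0.8337); ey = (0.8337,0.5522)
P = B + -1.29·ex + -2.93·ey = (-3.2596,0.4520)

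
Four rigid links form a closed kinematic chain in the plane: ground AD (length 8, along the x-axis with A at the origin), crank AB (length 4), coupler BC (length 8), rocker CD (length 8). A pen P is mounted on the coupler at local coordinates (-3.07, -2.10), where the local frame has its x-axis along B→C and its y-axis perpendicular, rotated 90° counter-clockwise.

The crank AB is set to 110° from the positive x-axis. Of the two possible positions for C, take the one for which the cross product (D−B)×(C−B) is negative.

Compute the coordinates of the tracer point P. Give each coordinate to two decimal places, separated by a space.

-4.28 6.07

A=(0,0), D=(8.00,0)
B = A + 4.00·(cos110°, sin110°) = (-1.3681, 3.7588)
|BD| = 10.0940
circle(B,8.00) ∩ circle(D,8.00): a=5.0470, h=6.2071
  candidates: C₊=(5.6273,7.6401) cross=62.654; C₋=(1.0046,-3.8813) cross=-62.654
  mode - wants cross < 0 → take C=(1.0046,-3.8813) (cross=-62.654)
ex = (C−B)/|BC| = (0.2966,-0.9550); ey = (0.9550,0.2966)
P = B + -3.07·ex + -2.10·ey = (-4.2841,6.0678)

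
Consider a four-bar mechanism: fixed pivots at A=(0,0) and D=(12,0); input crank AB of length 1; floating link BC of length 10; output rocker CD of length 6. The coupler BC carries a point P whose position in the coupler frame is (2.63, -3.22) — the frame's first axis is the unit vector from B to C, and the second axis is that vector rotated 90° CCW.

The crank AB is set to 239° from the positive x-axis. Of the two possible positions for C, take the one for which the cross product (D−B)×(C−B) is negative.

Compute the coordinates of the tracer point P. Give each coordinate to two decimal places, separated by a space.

A=(0,0), D=(12.00,0)
B = A + 1.00·(cos239°, sin239°) = (-0.5150, -0.8572)
|BD| = 12.5444
circle(B,10.00) ∩ circle(D,6.00): a=8.8231, h=4.7066
  candidates: C₊=(7.9659,4.4414) cross=59.042; C₋=(8.6091,-4.9499) cross=-59.042
  mode - wants cross < 0 → take C=(8.6091,-4.9499) (cross=-59.042)
ex = (C−B)/|BC| = (0.9124,-0.4093); ey = (0.4093,0.9124)
P = B + 2.63·ex + -3.22·ey = (0.5667,-4.8715)

0.57 -4.87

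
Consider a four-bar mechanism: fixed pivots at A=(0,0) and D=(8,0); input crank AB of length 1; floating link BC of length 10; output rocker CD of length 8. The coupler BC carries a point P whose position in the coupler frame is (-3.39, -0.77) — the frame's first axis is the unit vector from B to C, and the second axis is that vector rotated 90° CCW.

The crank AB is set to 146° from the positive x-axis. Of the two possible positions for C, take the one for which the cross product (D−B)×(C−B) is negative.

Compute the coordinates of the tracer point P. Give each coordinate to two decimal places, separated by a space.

A=(0,0), D=(8.00,0)
B = A + 1.00·(cos146°, sin146°) = (-0.8290, 0.5592)
|BD| = 8.8467
circle(B,10.00) ∩ circle(D,8.00): a=6.4580, h=7.6351
  candidates: C₊=(6.0987,7.7708) cross=67.545; C₋=(5.1335,-7.4688) cross=-67.545
  mode - wants cross < 0 → take C=(5.1335,-7.4688) (cross=-67.545)
ex = (C−B)/|BC| = (0.5962,-0.8028); ey = (0.8028,0.5962)
P = B + -3.39·ex + -0.77·ey = (-3.4685,2.8216)

-3.47 2.82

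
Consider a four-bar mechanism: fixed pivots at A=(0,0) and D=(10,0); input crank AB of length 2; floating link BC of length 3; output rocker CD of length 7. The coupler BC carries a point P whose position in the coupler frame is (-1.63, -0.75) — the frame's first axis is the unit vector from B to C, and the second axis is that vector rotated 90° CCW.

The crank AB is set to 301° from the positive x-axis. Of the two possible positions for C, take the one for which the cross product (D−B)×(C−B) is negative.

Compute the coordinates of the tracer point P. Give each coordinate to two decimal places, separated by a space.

A=(0,0), D=(10.00,0)
B = A + 2.00·(cos301°, sin301°) = (1.0301, -1.7143)
|BD| = 9.1323
circle(B,3.00) ∩ circle(D,7.00): a=2.3761, h=1.8314
  candidates: C₊=(3.0201,0.5306) cross=16.725; C₋=(3.7077,-3.0672) cross=-16.725
  mode - wants cross < 0 → take C=(3.7077,-3.0672) (cross=-16.725)
ex = (C−B)/|BC| = (0.8926,-0.4509); ey = (0.4509,0.8926)
P = B + -1.63·ex + -0.75·ey = (-0.7630,-1.6487)

-0.76 -1.65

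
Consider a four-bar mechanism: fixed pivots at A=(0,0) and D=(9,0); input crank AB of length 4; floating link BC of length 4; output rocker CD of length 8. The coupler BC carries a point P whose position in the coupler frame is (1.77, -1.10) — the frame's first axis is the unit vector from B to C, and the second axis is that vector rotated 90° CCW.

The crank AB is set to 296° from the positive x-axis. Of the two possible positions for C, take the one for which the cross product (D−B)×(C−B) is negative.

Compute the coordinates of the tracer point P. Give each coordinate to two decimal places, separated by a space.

A=(0,0), D=(9.00,0)
B = A + 4.00·(cos296°, sin296°) = (1.7535, -3.5952)
|BD| = 8.0893
circle(B,4.00) ∩ circle(D,8.00): a=1.0778, h=3.8521
  candidates: C₊=(1.0070,0.3346) cross=31.161; C₋=(4.4310,-6.5669) cross=-31.161
  mode - wants cross < 0 → take C=(4.4310,-6.5669) (cross=-31.161)
ex = (C−B)/|BC| = (0.6694,-0.7429); ey = (0.7429,0.6694)
P = B + 1.77·ex + -1.10·ey = (2.1211,-5.6465)

2.12 -5.65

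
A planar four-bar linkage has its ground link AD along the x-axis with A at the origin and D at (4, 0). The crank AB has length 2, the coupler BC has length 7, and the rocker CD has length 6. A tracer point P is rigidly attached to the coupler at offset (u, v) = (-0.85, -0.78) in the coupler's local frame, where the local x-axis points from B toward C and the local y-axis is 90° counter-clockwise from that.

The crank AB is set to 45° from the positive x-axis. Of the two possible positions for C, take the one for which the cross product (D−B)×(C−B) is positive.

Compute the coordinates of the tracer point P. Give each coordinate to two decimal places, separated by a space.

A=(0,0), D=(4.00,0)
B = A + 2.00·(cos45°, sin45°) = (1.4142, 1.4142)
|BD| = 2.9473
circle(B,7.00) ∩ circle(D,6.00): a=3.6791, h=5.9552
  candidates: C₊=(7.4996,4.8737) cross=17.551; C₋=(1.7845,-5.5760) cross=-17.551
  mode + wants cross > 0 → take C=(7.4996,4.8737) (cross=17.551)
ex = (C−B)/|BC| = (0.8693,0.4942); ey = (-0.4942,0.8693)
P = B + -0.85·ex + -0.78·ey = (1.0608,0.3160)

1.06 0.32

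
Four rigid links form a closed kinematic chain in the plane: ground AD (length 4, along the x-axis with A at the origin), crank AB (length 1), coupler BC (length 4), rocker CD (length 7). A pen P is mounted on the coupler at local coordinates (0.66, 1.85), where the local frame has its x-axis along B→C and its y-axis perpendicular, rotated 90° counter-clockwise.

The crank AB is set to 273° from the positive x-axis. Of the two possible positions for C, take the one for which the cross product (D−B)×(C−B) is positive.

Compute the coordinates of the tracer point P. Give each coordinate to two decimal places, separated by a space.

A=(0,0), D=(4.00,0)
B = A + 1.00·(cos273°, sin273°) = (0.0523, -0.9986)
|BD| = 4.0720
circle(B,4.00) ∩ circle(D,7.00): a=-2.0160, h=3.4548
  candidates: C₊=(-2.7494,1.8562) cross=14.068; C₋=(-1.0549,-4.8423) cross=-14.068
  mode + wants cross > 0 → take C=(-2.7494,1.8562) (cross=14.068)
ex = (C−B)/|BC| = (-0.7004,0.7137); ey = (-0.7137,-0.7004)
P = B + 0.66·ex + 1.85·ey = (-1.7303,-1.8234)

-1.73 -1.82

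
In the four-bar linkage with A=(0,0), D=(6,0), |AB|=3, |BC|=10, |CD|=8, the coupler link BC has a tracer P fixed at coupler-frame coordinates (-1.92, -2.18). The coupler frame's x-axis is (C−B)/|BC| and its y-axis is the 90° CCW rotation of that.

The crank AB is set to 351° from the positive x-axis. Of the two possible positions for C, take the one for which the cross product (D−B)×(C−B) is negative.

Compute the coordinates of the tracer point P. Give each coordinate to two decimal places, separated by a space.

0.16 -1.23

A=(0,0), D=(6.00,0)
B = A + 3.00·(cos351°, sin351°) = (2.9631, -0.4693)
|BD| = 3.0730
circle(B,10.00) ∩ circle(D,8.00): a=7.3940, h=6.7327
  candidates: C₊=(9.2421,7.3136) cross=20.689; C₋=(11.2985,-5.9938) cross=-20.689
  mode - wants cross < 0 → take C=(11.2985,-5.9938) (cross=-20.689)
ex = (C−B)/|BC| = (0.8335,-0.5524); ey = (0.5524,0.8335)
P = B + -1.92·ex + -2.18·ey = (0.1583,-1.2257)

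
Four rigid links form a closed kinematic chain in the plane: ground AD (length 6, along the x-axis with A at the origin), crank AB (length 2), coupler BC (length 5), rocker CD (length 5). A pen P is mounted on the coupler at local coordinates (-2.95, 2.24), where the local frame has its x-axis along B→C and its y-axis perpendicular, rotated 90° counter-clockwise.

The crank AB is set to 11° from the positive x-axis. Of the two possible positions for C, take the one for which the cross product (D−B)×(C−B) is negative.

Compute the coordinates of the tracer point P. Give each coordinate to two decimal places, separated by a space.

A=(0,0), D=(6.00,0)
B = A + 2.00·(cos11°, sin11°) = (1.9633, 0.3816)
|BD| = 4.0547
circle(B,5.00) ∩ circle(D,5.00): a=2.0274, h=4.5705
  candidates: C₊=(4.4118,4.7411) cross=18.532; C₋=(3.5515,-4.3594) cross=-18.532
  mode - wants cross < 0 → take C=(3.5515,-4.3594) (cross=-18.532)
ex = (C−B)/|BC| = (0.3176,-0.9482); ey = (0.9482,0.3176)
P = B + -2.95·ex + 2.24·ey = (3.1502,3.8904)

3.15 3.89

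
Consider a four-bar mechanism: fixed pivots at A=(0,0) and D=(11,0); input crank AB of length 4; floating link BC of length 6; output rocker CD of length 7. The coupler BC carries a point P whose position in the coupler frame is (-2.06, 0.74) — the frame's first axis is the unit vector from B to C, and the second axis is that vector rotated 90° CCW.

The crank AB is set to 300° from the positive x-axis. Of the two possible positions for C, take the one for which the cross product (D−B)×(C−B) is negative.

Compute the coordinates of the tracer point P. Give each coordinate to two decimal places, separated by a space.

A=(0,0), D=(11.00,0)
B = A + 4.00·(cos300°, sin300°) = (2.0000, -3.4641)
|BD| = 9.6437
circle(B,6.00) ∩ circle(D,7.00): a=4.1478, h=4.3354
  candidates: C₊=(4.3136,2.0719) cross=41.809; C₋=(7.4283,-6.0202) cross=-41.809
  mode - wants cross < 0 → take C=(7.4283,-6.0202) (cross=-41.809)
ex = (C−B)/|BC| = (0.9047,-0.4260); ey = (0.4260,0.9047)
P = B + -2.06·ex + 0.74·ey = (0.4515,-1.9170)

0.45 -1.92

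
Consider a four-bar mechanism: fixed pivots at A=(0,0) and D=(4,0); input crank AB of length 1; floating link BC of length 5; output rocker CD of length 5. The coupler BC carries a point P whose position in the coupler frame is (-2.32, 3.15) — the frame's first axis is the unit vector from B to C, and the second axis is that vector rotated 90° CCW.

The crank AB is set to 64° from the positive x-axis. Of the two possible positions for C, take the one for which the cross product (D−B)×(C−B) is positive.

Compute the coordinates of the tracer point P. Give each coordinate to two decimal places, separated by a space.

A=(0,0), D=(4.00,0)
B = A + 1.00·(cos64°, sin64°) = (0.4384, 0.8988)
|BD| = 3.6733
circle(B,5.00) ∩ circle(D,5.00): a=1.8366, h=4.6505
  candidates: C₊=(3.3571,4.9585) cross=17.082; C₋=(1.0813,-4.0597) cross=-17.082
  mode + wants cross > 0 → take C=(3.3571,4.9585) (cross=17.082)
ex = (C−B)/|BC| = (0.5837,0.8119); ey = (-0.8119,0.5837)
P = B + -2.32·ex + 3.15·ey = (-3.4735,0.8539)

-3.47 0.85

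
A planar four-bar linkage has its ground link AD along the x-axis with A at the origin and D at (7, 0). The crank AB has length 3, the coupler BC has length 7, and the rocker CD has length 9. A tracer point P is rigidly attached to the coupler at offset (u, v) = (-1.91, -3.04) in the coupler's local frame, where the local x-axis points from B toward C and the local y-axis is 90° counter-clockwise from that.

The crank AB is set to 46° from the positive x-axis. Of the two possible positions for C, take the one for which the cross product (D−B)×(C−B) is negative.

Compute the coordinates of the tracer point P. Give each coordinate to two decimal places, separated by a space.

A=(0,0), D=(7.00,0)
B = A + 3.00·(cos46°, sin46°) = (2.0840, 2.1580)
|BD| = 5.3688
circle(B,7.00) ∩ circle(D,9.00): a=-0.2957, h=6.9937
  candidates: C₊=(4.6243,8.6808) cross=37.548; C₋=(-0.9980,-4.1270) cross=-37.548
  mode - wants cross < 0 → take C=(-0.9980,-4.1270) (cross=-37.548)
ex = (C−B)/|BC| = (-0.4403,-0.8979); ey = (0.8979,-0.4403)
P = B + -1.91·ex + -3.04·ey = (0.1954,5.2114)

0.20 5.21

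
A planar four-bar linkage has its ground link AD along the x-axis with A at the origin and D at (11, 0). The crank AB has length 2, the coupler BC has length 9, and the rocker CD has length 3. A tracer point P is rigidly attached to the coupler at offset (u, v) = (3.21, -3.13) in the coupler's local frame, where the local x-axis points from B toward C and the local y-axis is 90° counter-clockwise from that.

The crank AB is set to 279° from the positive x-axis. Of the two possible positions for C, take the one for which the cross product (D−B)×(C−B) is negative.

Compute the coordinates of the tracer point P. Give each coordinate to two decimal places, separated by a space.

A=(0,0), D=(11.00,0)
B = A + 2.00·(cos279°, sin279°) = (0.3129, -1.9754)
|BD| = 10.8682
circle(B,9.00) ∩ circle(D,3.00): a=8.7465, h=2.1210
  candidates: C₊=(8.5282,1.7000) cross=23.051; C₋=(9.2992,-2.4713) cross=-23.051
  mode - wants cross < 0 → take C=(9.2992,-2.4713) (cross=-23.051)
ex = (C−B)/|BC| = (0.9985,-0.0551); ey = (0.0551,0.9985)
P = B + 3.21·ex + -3.13·ey = (3.3455,-5.2775)

3.35 -5.28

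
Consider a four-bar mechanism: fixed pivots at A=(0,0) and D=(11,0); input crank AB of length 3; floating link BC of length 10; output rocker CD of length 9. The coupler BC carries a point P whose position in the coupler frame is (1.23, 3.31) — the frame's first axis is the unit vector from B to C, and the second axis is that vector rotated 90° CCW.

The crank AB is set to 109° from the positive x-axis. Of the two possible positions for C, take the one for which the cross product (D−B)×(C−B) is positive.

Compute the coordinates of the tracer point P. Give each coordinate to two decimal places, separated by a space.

-1.74 6.28

A=(0,0), D=(11.00,0)
B = A + 3.00·(cos109°, sin109°) = (-0.9767, 2.8366)
|BD| = 12.3080
circle(B,10.00) ∩ circle(D,9.00): a=6.9259, h=7.2133
  candidates: C₊=(7.4251,8.2596) cross=88.782; C₋=(4.1003,-5.7788) cross=-88.782
  mode + wants cross > 0 → take C=(7.4251,8.2596) (cross=88.782)
ex = (C−B)/|BC| = (0.8402,0.5423); ey = (-0.5423,0.8402)
P = B + 1.23·ex + 3.31·ey = (-1.7383,6.2846)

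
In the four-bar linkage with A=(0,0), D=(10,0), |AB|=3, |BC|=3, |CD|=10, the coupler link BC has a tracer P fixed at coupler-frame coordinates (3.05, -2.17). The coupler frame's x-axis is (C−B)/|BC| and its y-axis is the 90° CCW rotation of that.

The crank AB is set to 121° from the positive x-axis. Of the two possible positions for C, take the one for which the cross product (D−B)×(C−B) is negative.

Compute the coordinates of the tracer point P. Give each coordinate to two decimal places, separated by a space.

-1.83 -1.16

A=(0,0), D=(10.00,0)
B = A + 3.00·(cos121°, sin121°) = (-1.5451, 2.5715)
|BD| = 11.8280
circle(B,3.00) ∩ circle(D,10.00): a=2.0672, h=2.1741
  candidates: C₊=(0.9453,4.2441) cross=25.715; C₋=(0.0000,0.0000) cross=-25.715
  mode - wants cross < 0 → take C=(0.0000,0.0000) (cross=-25.715)
ex = (C−B)/|BC| = (0.5150,-0.8572); ey = (0.8572,0.5150)
P = B + 3.05·ex + -2.17·ey = (-1.8343,-1.1605)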